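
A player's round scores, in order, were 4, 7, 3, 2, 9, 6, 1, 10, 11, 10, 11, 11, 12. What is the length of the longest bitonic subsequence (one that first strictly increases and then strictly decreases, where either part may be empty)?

6

inc[i] = longest strictly increasing subsequence ending at i; dec[i] = longest strictly decreasing subsequence starting at i:
i:      1  2  3  4  5  6  7  8  9 10 11 12 13
a[i]:   4  7  3  2  9  6  1 10 11 10 11 11 12
inc:    1  2  1  1  3  2  1  4  5  4  5  5  6
dec:    4  4  3  2  3  2  1  1  2  1  1  1  1
Best peak at i=9 (value 11): inc=5, dec=2, length 5+2−1 = 6.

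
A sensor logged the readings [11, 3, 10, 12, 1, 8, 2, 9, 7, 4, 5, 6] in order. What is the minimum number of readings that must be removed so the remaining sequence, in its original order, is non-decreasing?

7

Fewest deletions = n − (longest non-decreasing subsequence).
Patience tails:
11 → extends → [11]
3 → replaces 11 → [3]
10 → extends → [3, 10]
12 → extends → [3, 10, 12]
1 → replaces 3 → [1, 10, 12]
8 → replaces 10 → [1, 8, 12]
2 → replaces 8 → [1, 2, 12]
9 → replaces 12 → [1, 2, 9]
7 → replaces 9 → [1, 2, 7]
4 → replaces 7 → [1, 2, 4]
5 → extends → [1, 2, 4, 5]
6 → extends → [1, 2, 4, 5, 6]
Longest non-decreasing subsequence has length 5, so deletions = 12 − 5 = 7.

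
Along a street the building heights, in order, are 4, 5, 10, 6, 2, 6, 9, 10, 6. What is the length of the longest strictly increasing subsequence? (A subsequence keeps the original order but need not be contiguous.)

Track the smallest tail for each achievable length (strict):
4 → extends → [4]
5 → extends → [4, 5]
10 → extends → [4, 5, 10]
6 → replaces 10 → [4, 5, 6]
2 → replaces 4 → [2, 5, 6]
6 → already a tail → [2, 5, 6]
9 → extends → [2, 5, 6, 9]
10 → extends → [2, 5, 6, 9, 10]
6 → already a tail → [2, 5, 6, 9, 10]
Five tails, so the longest strictly increasing subsequence has length 5 (e.g. 4, 5, 6, 9, 10).

5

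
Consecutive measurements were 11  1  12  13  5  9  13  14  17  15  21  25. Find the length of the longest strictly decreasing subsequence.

Let dp[i] be the longest strictly decreasing subsequence ending at i:
i:      1  2  3  4  5  6  7  8  9 10 11 12
a[i]:  11  1 12 13  5  9 13 14 17 15 21 25
dp:     1  2  1  1  2  2  1  1  1  2  1  1
Maximum is 2.

2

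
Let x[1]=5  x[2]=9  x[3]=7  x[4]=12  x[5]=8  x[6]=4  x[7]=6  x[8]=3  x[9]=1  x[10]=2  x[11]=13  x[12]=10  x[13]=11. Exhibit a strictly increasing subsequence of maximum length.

5, 7, 8, 10, 11

Patience tails give the LIS length; then backtrack through the dp parents:
5 → extends → [5]
9 → extends → [5, 9]
7 → replaces 9 → [5, 7]
12 → extends → [5, 7, 12]
8 → replaces 12 → [5, 7, 8]
4 → replaces 5 → [4, 7, 8]
6 → replaces 7 → [4, 6, 8]
3 → replaces 4 → [3, 6, 8]
1 → replaces 3 → [1, 6, 8]
2 → replaces 6 → [1, 2, 8]
13 → extends → [1, 2, 8, 13]
10 → replaces 13 → [1, 2, 8, 10]
11 → extends → [1, 2, 8, 10, 11]
Length 5; one witness is 5, 7, 8, 10, 11.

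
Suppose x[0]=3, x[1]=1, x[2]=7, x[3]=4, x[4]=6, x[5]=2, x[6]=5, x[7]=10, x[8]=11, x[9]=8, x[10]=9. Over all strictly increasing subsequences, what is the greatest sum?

34

Let S[i] be the best sum of a strictly increasing subsequence ending at i:
i:      0  1  2  3  4  5  6  7  8  9 10
x[i]:   3  1  7  4  6  2  5 10 11  8  9
S:      3  1 10  7 13  3 12 23 34 21 30
Maximum is 34 (e.g. 3 + 4 + 6 + 10 + 11).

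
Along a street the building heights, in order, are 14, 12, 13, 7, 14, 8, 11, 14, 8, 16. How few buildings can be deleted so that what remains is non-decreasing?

5

Fewest deletions = n − (longest non-decreasing subsequence).
i:      1  2  3  4  5  6  7  8  9 10
a[i]:  14 12 13  7 14  8 11 14  8 16
dp:     1  1  2  1  3  2  3  4  3  5
max dp = 5, so deletions = 10 − 5 = 5.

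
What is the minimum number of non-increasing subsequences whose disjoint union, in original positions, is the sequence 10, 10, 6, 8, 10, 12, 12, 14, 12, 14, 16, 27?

7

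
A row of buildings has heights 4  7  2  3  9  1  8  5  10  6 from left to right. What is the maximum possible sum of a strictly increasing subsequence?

30

Let S[i] be the best sum of a strictly increasing subsequence ending at i:
i:      1  2  3  4  5  6  7  8  9 10
a[i]:   4  7  2  3  9  1  8  5 10  6
S:      4 11  2  5 20  1 19 10 30 16
Maximum is 30 (e.g. 4 + 7 + 9 + 10).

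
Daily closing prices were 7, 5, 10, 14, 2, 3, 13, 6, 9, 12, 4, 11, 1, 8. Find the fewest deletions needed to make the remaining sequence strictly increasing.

9

Fewest deletions = n − (longest strictly increasing subsequence).
Patience tails:
7 → extends → [7]
5 → replaces 7 → [5]
10 → extends → [5, 10]
14 → extends → [5, 10, 14]
2 → replaces 5 → [2, 10, 14]
3 → replaces 10 → [2, 3, 14]
13 → replaces 14 → [2, 3, 13]
6 → replaces 13 → [2, 3, 6]
9 → extends → [2, 3, 6, 9]
12 → extends → [2, 3, 6, 9, 12]
4 → replaces 6 → [2, 3, 4, 9, 12]
11 → replaces 12 → [2, 3, 4, 9, 11]
1 → replaces 2 → [1, 3, 4, 9, 11]
8 → replaces 9 → [1, 3, 4, 8, 11]
Longest strictly increasing subsequence has length 5, so deletions = 14 − 5 = 9.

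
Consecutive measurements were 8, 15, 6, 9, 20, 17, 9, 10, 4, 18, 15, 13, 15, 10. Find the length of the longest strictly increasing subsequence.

5

Track the smallest tail for each achievable length (strict):
8 → extends → [8]
15 → extends → [8, 15]
6 → replaces 8 → [6, 15]
9 → replaces 15 → [6, 9]
20 → extends → [6, 9, 20]
17 → replaces 20 → [6, 9, 17]
9 → already a tail → [6, 9, 17]
10 → replaces 17 → [6, 9, 10]
4 → replaces 6 → [4, 9, 10]
18 → extends → [4, 9, 10, 18]
15 → replaces 18 → [4, 9, 10, 15]
13 → replaces 15 → [4, 9, 10, 13]
15 → extends → [4, 9, 10, 13, 15]
10 → already a tail → [4, 9, 10, 13, 15]
Five tails, so the longest strictly increasing subsequence has length 5 (e.g. 8, 9, 10, 13, 15).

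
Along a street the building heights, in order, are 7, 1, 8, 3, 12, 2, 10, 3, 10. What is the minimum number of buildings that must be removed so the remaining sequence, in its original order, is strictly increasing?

5

Fewest deletions = n − (longest strictly increasing subsequence).
i:      1  2  3  4  5  6  7  8  9
a[i]:   7  1  8  3 12  2 10  3 10
dp:     1  1  2  2  3  2  3  3  4
max dp = 4, so deletions = 9 − 4 = 5.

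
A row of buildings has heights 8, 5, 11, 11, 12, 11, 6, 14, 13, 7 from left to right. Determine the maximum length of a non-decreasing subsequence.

5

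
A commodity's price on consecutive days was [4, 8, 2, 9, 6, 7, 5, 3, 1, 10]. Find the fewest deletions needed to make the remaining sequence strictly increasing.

Fewest deletions = n − (longest strictly increasing subsequence).
i:      1  2  3  4  5  6  7  8  9 10
a[i]:   4  8  2  9  6  7  5  3  1 10
dp:     1  2  1  3  2  3  2  2  1  4
max dp = 4, so deletions = 10 − 4 = 6.

6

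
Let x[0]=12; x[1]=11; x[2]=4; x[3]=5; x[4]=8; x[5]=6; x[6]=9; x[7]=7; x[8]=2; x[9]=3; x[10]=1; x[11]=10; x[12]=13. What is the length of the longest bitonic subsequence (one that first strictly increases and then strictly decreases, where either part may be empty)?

7

inc[i] = longest strictly increasing subsequence ending at i; dec[i] = longest strictly decreasing subsequence starting at i:
i:      0  1  2  3  4  5  6  7  8  9 10 11 12
x[i]:  12 11  4  5  8  6  9  7  2  3  1 10 13
inc:    1  1  1  2  3  3  4  4  1  2  1  5  6
dec:    6  5  3  3  4  3  4  3  2  2  1  1  1
Best peak at i=6 (value 9): inc=4, dec=4, length 4+4−1 = 7.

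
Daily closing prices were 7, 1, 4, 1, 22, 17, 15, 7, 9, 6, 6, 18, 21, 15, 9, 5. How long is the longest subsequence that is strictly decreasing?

Negate each value so 'decreasing' becomes 'increasing', then run patience tails on the negated sequence:
-7 → extends → [-7]
-1 → extends → [-7, -1]
-4 → replaces -1 → [-7, -4]
-1 → extends → [-7, -4, -1]
-22 → replaces -7 → [-22, -4, -1]
-17 → replaces -4 → [-22, -17, -1]
-15 → replaces -1 → [-22, -17, -15]
-7 → extends → [-22, -17, -15, -7]
-9 → replaces -7 → [-22, -17, -15, -9]
-6 → extends → [-22, -17, -15, -9, -6]
-6 → already a tail → [-22, -17, -15, -9, -6]
-18 → replaces -17 → [-22, -18, -15, -9, -6]
-21 → replaces -18 → [-22, -21, -15, -9, -6]
-15 → already a tail → [-22, -21, -15, -9, -6]
-9 → already a tail → [-22, -21, -15, -9, -6]
-5 → extends → [-22, -21, -15, -9, -6, -5]
Six tails, so the longest strictly decreasing subsequence of the original has length 6.

6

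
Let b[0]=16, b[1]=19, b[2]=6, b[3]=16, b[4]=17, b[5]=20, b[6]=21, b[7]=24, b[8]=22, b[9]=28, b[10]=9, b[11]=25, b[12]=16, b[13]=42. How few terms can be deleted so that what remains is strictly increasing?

6

Fewest deletions = n − (longest strictly increasing subsequence).
i:      0  1  2  3  4  5  6  7  8  9 10 11 12 13
b[i]:  16 19  6 16 17 20 21 24 22 28  9 25 16 42
dp:     1  2  1  2  3  4  5  6  6  7  2  7  3  8
max dp = 8, so deletions = 14 − 8 = 6.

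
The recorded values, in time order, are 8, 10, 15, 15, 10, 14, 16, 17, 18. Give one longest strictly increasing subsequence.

8, 10, 15, 16, 17, 18

Patience tails give the LIS length; then backtrack through the dp parents:
8 → extends → [8]
10 → extends → [8, 10]
15 → extends → [8, 10, 15]
15 → already a tail → [8, 10, 15]
10 → already a tail → [8, 10, 15]
14 → replaces 15 → [8, 10, 14]
16 → extends → [8, 10, 14, 16]
17 → extends → [8, 10, 14, 16, 17]
18 → extends → [8, 10, 14, 16, 17, 18]
Length 6; one witness is 8, 10, 15, 16, 17, 18.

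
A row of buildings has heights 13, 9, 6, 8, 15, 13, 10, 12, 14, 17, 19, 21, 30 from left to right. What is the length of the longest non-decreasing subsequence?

Track the smallest tail for each achievable length (allowing ties):
13 → extends → [13]
9 → replaces 13 → [9]
6 → replaces 9 → [6]
8 → extends → [6, 8]
15 → extends → [6, 8, 15]
13 → replaces 15 → [6, 8, 13]
10 → replaces 13 → [6, 8, 10]
12 → extends → [6, 8, 10, 12]
14 → extends → [6, 8, 10, 12, 14]
17 → extends → [6, 8, 10, 12, 14, 17]
19 → extends → [6, 8, 10, 12, 14, 17, 19]
21 → extends → [6, 8, 10, 12, 14, 17, 19, 21]
30 → extends → [6, 8, 10, 12, 14, 17, 19, 21, 30]
Nine tails, so the longest non-decreasing subsequence has length 9 (e.g. 6, 8, 10, 12, 14, 17, 19, 21, 30).

9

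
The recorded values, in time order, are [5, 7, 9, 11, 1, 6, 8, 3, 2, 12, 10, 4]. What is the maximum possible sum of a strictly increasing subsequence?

44

Let S[i] be the best sum of a strictly increasing subsequence ending at i:
i:      1  2  3  4  5  6  7  8  9 10 11 12
a[i]:   5  7  9 11  1  6  8  3  2 12 10  4
S:      5 12 21 32  1 11 20  4  3 44 31  8
Maximum is 44 (e.g. 5 + 7 + 9 + 11 + 12).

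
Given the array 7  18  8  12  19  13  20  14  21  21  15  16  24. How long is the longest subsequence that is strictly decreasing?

2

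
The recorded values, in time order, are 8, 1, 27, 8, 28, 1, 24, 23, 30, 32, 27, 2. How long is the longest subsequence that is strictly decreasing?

4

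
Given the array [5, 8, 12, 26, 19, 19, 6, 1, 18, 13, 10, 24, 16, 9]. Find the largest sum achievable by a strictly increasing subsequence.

68

Let S[i] be the best sum of a strictly increasing subsequence ending at i:
i:      1  2  3  4  5  6  7  8  9 10 11 12 13 14
a[i]:   5  8 12 26 19 19  6  1 18 13 10 24 16  9
S:      5 13 25 51 44 44 11  1 43 38 23 68 54 22
Maximum is 68 (e.g. 5 + 8 + 12 + 19 + 24).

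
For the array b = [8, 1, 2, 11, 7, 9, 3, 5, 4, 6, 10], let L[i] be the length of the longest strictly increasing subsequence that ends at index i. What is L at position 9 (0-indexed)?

5

dp[i] = 1 + max{dp[j] : j<i, b[j]<b[i]} (or 1 if no such j):
i:      0  1  2  3  4  5  6  7  8  9 10
b[i]:   8  1  2 11  7  9  3  5  4  6 10
dp:     1  1  2  3  3  4  3  4  4  5  6
At index 9 the value is 5.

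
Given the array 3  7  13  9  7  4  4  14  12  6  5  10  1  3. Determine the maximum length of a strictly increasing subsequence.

4

Track the smallest tail for each achievable length (strict):
3 → extends → [3]
7 → extends → [3, 7]
13 → extends → [3, 7, 13]
9 → replaces 13 → [3, 7, 9]
7 → already a tail → [3, 7, 9]
4 → replaces 7 → [3, 4, 9]
4 → already a tail → [3, 4, 9]
14 → extends → [3, 4, 9, 14]
12 → replaces 14 → [3, 4, 9, 12]
6 → replaces 9 → [3, 4, 6, 12]
5 → replaces 6 → [3, 4, 5, 12]
10 → replaces 12 → [3, 4, 5, 10]
1 → replaces 3 → [1, 4, 5, 10]
3 → replaces 4 → [1, 3, 5, 10]
Four tails, so the longest strictly increasing subsequence has length 4 (e.g. 3, 7, 13, 14).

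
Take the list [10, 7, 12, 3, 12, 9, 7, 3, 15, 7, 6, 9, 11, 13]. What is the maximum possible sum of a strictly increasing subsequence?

43

Let S[i] be the best sum of a strictly increasing subsequence ending at i:
i:      1  2  3  4  5  6  7  8  9 10 11 12 13 14
a[i]:  10  7 12  3 12  9  7  3 15  7  6  9 11 13
S:     10  7 22  3 22 16 10  3 37 10  9 19 30 43
Maximum is 43 (e.g. 3 + 7 + 9 + 11 + 13).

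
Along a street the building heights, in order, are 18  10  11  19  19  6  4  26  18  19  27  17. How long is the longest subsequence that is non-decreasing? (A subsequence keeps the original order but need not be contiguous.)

Let dp[i] be the length of the longest such subsequence ending at index i:
i:      1  2  3  4  5  6  7  8  9 10 11 12
a[i]:  18 10 11 19 19  6  4 26 18 19 27 17
dp:     1  1  2  3  4  1  1  5  3  5  6  3
Maximum dp value is 6.

6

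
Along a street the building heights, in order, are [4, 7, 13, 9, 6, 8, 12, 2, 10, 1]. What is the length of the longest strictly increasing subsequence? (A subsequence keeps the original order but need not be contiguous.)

Let dp[i] be the length of the longest such subsequence ending at index i:
i:      1  2  3  4  5  6  7  8  9 10
a[i]:   4  7 13  9  6  8 12  2 10  1
dp:     1  2  3  3  2  3  4  1  4  1
Maximum dp value is 4.

4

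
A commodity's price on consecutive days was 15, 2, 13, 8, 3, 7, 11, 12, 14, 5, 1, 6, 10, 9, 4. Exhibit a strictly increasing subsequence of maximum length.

2, 3, 7, 11, 12, 14

Patience tails give the LIS length; then backtrack through the dp parents:
15 → extends → [15]
2 → replaces 15 → [2]
13 → extends → [2, 13]
8 → replaces 13 → [2, 8]
3 → replaces 8 → [2, 3]
7 → extends → [2, 3, 7]
11 → extends → [2, 3, 7, 11]
12 → extends → [2, 3, 7, 11, 12]
14 → extends → [2, 3, 7, 11, 12, 14]
5 → replaces 7 → [2, 3, 5, 11, 12, 14]
1 → replaces 2 → [1, 3, 5, 11, 12, 14]
6 → replaces 11 → [1, 3, 5, 6, 12, 14]
10 → replaces 12 → [1, 3, 5, 6, 10, 14]
9 → replaces 10 → [1, 3, 5, 6, 9, 14]
4 → replaces 5 → [1, 3, 4, 6, 9, 14]
Length 6; one witness is 2, 3, 7, 11, 12, 14.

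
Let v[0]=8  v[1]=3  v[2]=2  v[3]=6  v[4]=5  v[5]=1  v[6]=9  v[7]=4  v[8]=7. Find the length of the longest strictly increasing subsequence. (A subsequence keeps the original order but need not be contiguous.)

Let dp[i] be the length of the longest such subsequence ending at index i:
i:     0 1 2 3 4 5 6 7 8
v[i]:  8 3 2 6 5 1 9 4 7
dp:    1 1 1 2 2 1 3 2 3
Maximum dp value is 3.

3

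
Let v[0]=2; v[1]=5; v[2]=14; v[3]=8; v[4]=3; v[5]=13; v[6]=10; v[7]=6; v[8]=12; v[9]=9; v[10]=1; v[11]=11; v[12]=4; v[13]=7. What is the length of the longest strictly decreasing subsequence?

5

Negate each value so 'decreasing' becomes 'increasing', then run patience tails on the negated sequence:
-2 → extends → [-2]
-5 → replaces -2 → [-5]
-14 → replaces -5 → [-14]
-8 → extends → [-14, -8]
-3 → extends → [-14, -8, -3]
-13 → replaces -8 → [-14, -13, -3]
-10 → replaces -3 → [-14, -13, -10]
-6 → extends → [-14, -13, -10, -6]
-12 → replaces -10 → [-14, -13, -12, -6]
-9 → replaces -6 → [-14, -13, -12, -9]
-1 → extends → [-14, -13, -12, -9, -1]
-11 → replaces -9 → [-14, -13, -12, -11, -1]
-4 → replaces -1 → [-14, -13, -12, -11, -4]
-7 → replaces -4 → [-14, -13, -12, -11, -7]
Five tails, so the longest strictly decreasing subsequence of the original has length 5.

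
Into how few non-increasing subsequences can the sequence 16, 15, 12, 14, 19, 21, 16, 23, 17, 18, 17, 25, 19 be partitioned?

6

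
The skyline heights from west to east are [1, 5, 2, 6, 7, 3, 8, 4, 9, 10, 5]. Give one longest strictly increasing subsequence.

1, 5, 6, 7, 8, 9, 10

Patience tails give the LIS length; then backtrack through the dp parents:
1 → extends → [1]
5 → extends → [1, 5]
2 → replaces 5 → [1, 2]
6 → extends → [1, 2, 6]
7 → extends → [1, 2, 6, 7]
3 → replaces 6 → [1, 2, 3, 7]
8 → extends → [1, 2, 3, 7, 8]
4 → replaces 7 → [1, 2, 3, 4, 8]
9 → extends → [1, 2, 3, 4, 8, 9]
10 → extends → [1, 2, 3, 4, 8, 9, 10]
5 → replaces 8 → [1, 2, 3, 4, 5, 9, 10]
Length 7; one witness is 1, 5, 6, 7, 8, 9, 10.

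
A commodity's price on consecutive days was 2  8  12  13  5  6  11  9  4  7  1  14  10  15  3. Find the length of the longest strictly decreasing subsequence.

5

Negate each value so 'decreasing' becomes 'increasing', then run patience tails on the negated sequence:
-2 → extends → [-2]
-8 → replaces -2 → [-8]
-12 → replaces -8 → [-12]
-13 → replaces -12 → [-13]
-5 → extends → [-13, -5]
-6 → replaces -5 → [-13, -6]
-11 → replaces -6 → [-13, -11]
-9 → extends → [-13, -11, -9]
-4 → extends → [-13, -11, -9, -4]
-7 → replaces -4 → [-13, -11, -9, -7]
-1 → extends → [-13, -11, -9, -7, -1]
-14 → replaces -13 → [-14, -11, -9, -7, -1]
-10 → replaces -9 → [-14, -11, -10, -7, -1]
-15 → replaces -14 → [-15, -11, -10, -7, -1]
-3 → replaces -1 → [-15, -11, -10, -7, -3]
Five tails, so the longest strictly decreasing subsequence of the original has length 5.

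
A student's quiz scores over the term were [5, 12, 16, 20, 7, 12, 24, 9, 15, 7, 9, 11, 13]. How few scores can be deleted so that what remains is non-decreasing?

7

Fewest deletions = n − (longest non-decreasing subsequence).
i:      1  2  3  4  5  6  7  8  9 10 11 12 13
a[i]:   5 12 16 20  7 12 24  9 15  7  9 11 13
dp:     1  2  3  4  2  3  5  3  4  3  4  5  6
max dp = 6, so deletions = 13 − 6 = 7.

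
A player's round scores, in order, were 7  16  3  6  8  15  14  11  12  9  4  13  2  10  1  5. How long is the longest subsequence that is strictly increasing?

Track the smallest tail for each achievable length (strict):
7 → extends → [7]
16 → extends → [7, 16]
3 → replaces 7 → [3, 16]
6 → replaces 16 → [3, 6]
8 → extends → [3, 6, 8]
15 → extends → [3, 6, 8, 15]
14 → replaces 15 → [3, 6, 8, 14]
11 → replaces 14 → [3, 6, 8, 11]
12 → extends → [3, 6, 8, 11, 12]
9 → replaces 11 → [3, 6, 8, 9, 12]
4 → replaces 6 → [3, 4, 8, 9, 12]
13 → extends → [3, 4, 8, 9, 12, 13]
2 → replaces 3 → [2, 4, 8, 9, 12, 13]
10 → replaces 12 → [2, 4, 8, 9, 10, 13]
1 → replaces 2 → [1, 4, 8, 9, 10, 13]
5 → replaces 8 → [1, 4, 5, 9, 10, 13]
Six tails, so the longest strictly increasing subsequence has length 6 (e.g. 3, 6, 8, 11, 12, 13).

6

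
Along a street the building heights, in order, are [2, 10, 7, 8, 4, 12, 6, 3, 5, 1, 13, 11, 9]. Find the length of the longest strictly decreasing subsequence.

Negate each value so 'decreasing' becomes 'increasing', then run patience tails on the negated sequence:
-2 → extends → [-2]
-10 → replaces -2 → [-10]
-7 → extends → [-10, -7]
-8 → replaces -7 → [-10, -8]
-4 → extends → [-10, -8, -4]
-12 → replaces -10 → [-12, -8, -4]
-6 → replaces -4 → [-12, -8, -6]
-3 → extends → [-12, -8, -6, -3]
-5 → replaces -3 → [-12, -8, -6, -5]
-1 → extends → [-12, -8, -6, -5, -1]
-13 → replaces -12 → [-13, -8, -6, -5, -1]
-11 → replaces -8 → [-13, -11, -6, -5, -1]
-9 → replaces -6 → [-13, -11, -9, -5, -1]
Five tails, so the longest strictly decreasing subsequence of the original has length 5.

5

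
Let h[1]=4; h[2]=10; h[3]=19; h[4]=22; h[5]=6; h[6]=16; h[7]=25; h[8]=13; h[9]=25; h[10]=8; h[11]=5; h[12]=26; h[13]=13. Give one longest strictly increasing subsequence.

4, 10, 19, 22, 25, 26

Patience tails give the LIS length; then backtrack through the dp parents:
4 → extends → [4]
10 → extends → [4, 10]
19 → extends → [4, 10, 19]
22 → extends → [4, 10, 19, 22]
6 → replaces 10 → [4, 6, 19, 22]
16 → replaces 19 → [4, 6, 16, 22]
25 → extends → [4, 6, 16, 22, 25]
13 → replaces 16 → [4, 6, 13, 22, 25]
25 → already a tail → [4, 6, 13, 22, 25]
8 → replaces 13 → [4, 6, 8, 22, 25]
5 → replaces 6 → [4, 5, 8, 22, 25]
26 → extends → [4, 5, 8, 22, 25, 26]
13 → replaces 22 → [4, 5, 8, 13, 25, 26]
Length 6; one witness is 4, 10, 19, 22, 25, 26.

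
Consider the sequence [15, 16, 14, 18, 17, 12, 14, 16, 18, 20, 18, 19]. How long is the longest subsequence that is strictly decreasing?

Negate each value so 'decreasing' becomes 'increasing', then run patience tails on the negated sequence:
-15 → extends → [-15]
-16 → replaces -15 → [-16]
-14 → extends → [-16, -14]
-18 → replaces -16 → [-18, -14]
-17 → replaces -14 → [-18, -17]
-12 → extends → [-18, -17, -12]
-14 → replaces -12 → [-18, -17, -14]
-16 → replaces -14 → [-18, -17, -16]
-18 → already a tail → [-18, -17, -16]
-20 → replaces -18 → [-20, -17, -16]
-18 → replaces -17 → [-20, -18, -16]
-19 → replaces -18 → [-20, -19, -16]
Three tails, so the longest strictly decreasing subsequence of the original has length 3.

3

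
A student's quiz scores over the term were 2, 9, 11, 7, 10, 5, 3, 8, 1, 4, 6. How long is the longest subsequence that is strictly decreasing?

Negate each value so 'decreasing' becomes 'increasing', then run patience tails on the negated sequence:
-2 → extends → [-2]
-9 → replaces -2 → [-9]
-11 → replaces -9 → [-11]
-7 → extends → [-11, -7]
-10 → replaces -7 → [-11, -10]
-5 → extends → [-11, -10, -5]
-3 → extends → [-11, -10, -5, -3]
-8 → replaces -5 → [-11, -10, -8, -3]
-1 → extends → [-11, -10, -8, -3, -1]
-4 → replaces -3 → [-11, -10, -8, -4, -1]
-6 → replaces -4 → [-11, -10, -8, -6, -1]
Five tails, so the longest strictly decreasing subsequence of the original has length 5.

5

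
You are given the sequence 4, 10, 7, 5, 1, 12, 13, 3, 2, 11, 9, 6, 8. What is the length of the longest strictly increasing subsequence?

Let dp[i] be the length of the longest such subsequence ending at index i:
i:      1  2  3  4  5  6  7  8  9 10 11 12 13
a[i]:   4 10  7  5  1 12 13  3  2 11  9  6  8
dp:     1  2  2  2  1  3  4  2  2  3  3  3  4
Maximum dp value is 4.

4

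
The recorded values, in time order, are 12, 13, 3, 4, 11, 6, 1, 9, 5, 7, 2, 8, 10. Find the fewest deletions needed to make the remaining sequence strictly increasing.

7

Fewest deletions = n − (longest strictly increasing subsequence).
Patience tails:
12 → extends → [12]
13 → extends → [12, 13]
3 → replaces 12 → [3, 13]
4 → replaces 13 → [3, 4]
11 → extends → [3, 4, 11]
6 → replaces 11 → [3, 4, 6]
1 → replaces 3 → [1, 4, 6]
9 → extends → [1, 4, 6, 9]
5 → replaces 6 → [1, 4, 5, 9]
7 → replaces 9 → [1, 4, 5, 7]
2 → replaces 4 → [1, 2, 5, 7]
8 → extends → [1, 2, 5, 7, 8]
10 → extends → [1, 2, 5, 7, 8, 10]
Longest strictly increasing subsequence has length 6, so deletions = 13 − 6 = 7.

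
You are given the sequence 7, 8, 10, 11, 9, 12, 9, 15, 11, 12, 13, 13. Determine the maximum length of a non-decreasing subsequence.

8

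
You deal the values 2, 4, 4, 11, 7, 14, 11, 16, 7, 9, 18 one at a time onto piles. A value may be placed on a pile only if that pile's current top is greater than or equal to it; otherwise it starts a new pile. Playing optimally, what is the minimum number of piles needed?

Place each on the leftmost legal pile:
2 → new pile 1 (tops now [2])
4 → new pile 2 (tops now [2, 4])
4 → pile 2 (tops now [2, 4])
11 → new pile 3 (tops now [2, 4, 11])
7 → pile 3 (tops now [2, 4, 7])
14 → new pile 4 (tops now [2, 4, 7, 14])
11 → pile 4 (tops now [2, 4, 7, 11])
16 → new pile 5 (tops now [2, 4, 7, 11, 16])
7 → pile 3 (tops now [2, 4, 7, 11, 16])
9 → pile 4 (tops now [2, 4, 7, 9, 16])
18 → new pile 6 (tops now [2, 4, 7, 9, 16, 18])
Six piles.

6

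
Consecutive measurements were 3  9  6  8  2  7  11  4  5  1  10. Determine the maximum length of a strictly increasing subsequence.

Let dp[i] be the length of the longest such subsequence ending at index i:
i:      1  2  3  4  5  6  7  8  9 10 11
a[i]:   3  9  6  8  2  7 11  4  5  1 10
dp:     1  2  2  3  1  3  4  2  3  1  4
Maximum dp value is 4.

4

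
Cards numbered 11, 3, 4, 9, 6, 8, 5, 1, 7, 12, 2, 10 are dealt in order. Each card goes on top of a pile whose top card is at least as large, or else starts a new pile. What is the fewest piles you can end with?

5

The minimum number of non-increasing subsequences covering a sequence equals the length of its longest strictly increasing subsequence.
LIS length is 5 (e.g. 3, 4, 6, 8, 12), so 5 piles are needed.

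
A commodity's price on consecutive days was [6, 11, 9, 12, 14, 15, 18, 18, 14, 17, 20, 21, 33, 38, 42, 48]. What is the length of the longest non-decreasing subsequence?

Track the smallest tail for each achievable length (allowing ties):
6 → extends → [6]
11 → extends → [6, 11]
9 → replaces 11 → [6, 9]
12 → extends → [6, 9, 12]
14 → extends → [6, 9, 12, 14]
15 → extends → [6, 9, 12, 14, 15]
18 → extends → [6, 9, 12, 14, 15, 18]
18 → extends → [6, 9, 12, 14, 15, 18, 18]
14 → replaces 15 → [6, 9, 12, 14, 14, 18, 18]
17 → replaces 18 → [6, 9, 12, 14, 14, 17, 18]
20 → extends → [6, 9, 12, 14, 14, 17, 18, 20]
21 → extends → [6, 9, 12, 14, 14, 17, 18, 20, 21]
33 → extends → [6, 9, 12, 14, 14, 17, 18, 20, 21, 33]
38 → extends → [6, 9, 12, 14, 14, 17, 18, 20, 21, 33, 38]
42 → extends → [6, 9, 12, 14, 14, 17, 18, 20, 21, 33, 38, 42]
48 → extends → [6, 9, 12, 14, 14, 17, 18, 20, 21, 33, 38, 42, 48]
Thirteen tails, so the longest non-decreasing subsequence has length 13 (e.g. 6, 11, 12, 14, 15, 18, 18, 20, 21, 33, 38, 42, 48).

13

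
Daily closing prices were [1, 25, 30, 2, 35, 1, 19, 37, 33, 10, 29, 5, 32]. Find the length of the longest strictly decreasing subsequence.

4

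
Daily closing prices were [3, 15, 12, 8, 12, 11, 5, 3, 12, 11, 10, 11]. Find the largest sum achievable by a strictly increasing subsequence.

34

Let S[i] be the best sum of a strictly increasing subsequence ending at i:
i:      1  2  3  4  5  6  7  8  9 10 11 12
a[i]:   3 15 12  8 12 11  5  3 12 11 10 11
S:      3 18 15 11 23 22  8  3 34 22 21 32
Maximum is 34 (e.g. 3 + 8 + 11 + 12).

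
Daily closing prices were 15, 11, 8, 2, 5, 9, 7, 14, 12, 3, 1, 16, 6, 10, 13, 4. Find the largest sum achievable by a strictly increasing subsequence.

47

Let S[i] be the best sum of a strictly increasing subsequence ending at i:
i:      1  2  3  4  5  6  7  8  9 10 11 12 13 14 15 16
a[i]:  15 11  8  2  5  9  7 14 12  3  1 16  6 10 13  4
S:     15 11  8  2  7 17 14 31 29  5  1 47 13 27 42  9
Maximum is 47 (e.g. 8 + 9 + 14 + 16).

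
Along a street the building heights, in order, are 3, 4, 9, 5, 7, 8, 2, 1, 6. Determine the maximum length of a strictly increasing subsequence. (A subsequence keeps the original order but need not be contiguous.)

5

Let dp[i] be the length of the longest such subsequence ending at index i:
i:     1 2 3 4 5 6 7 8 9
a[i]:  3 4 9 5 7 8 2 1 6
dp:    1 2 3 3 4 5 1 1 4
Maximum dp value is 5.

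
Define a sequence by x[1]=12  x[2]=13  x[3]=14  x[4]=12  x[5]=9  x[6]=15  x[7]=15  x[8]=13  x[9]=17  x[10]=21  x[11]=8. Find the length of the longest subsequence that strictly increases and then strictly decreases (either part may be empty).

inc[i] = longest strictly increasing subsequence ending at i; dec[i] = longest strictly decreasing subsequence starting at i:
i:      1  2  3  4  5  6  7  8  9 10 11
x[i]:  12 13 14 12  9 15 15 13 17 21  8
inc:    1  2  3  1  1  4  4  2  5  6  1
dec:    3  4  4  3  2  3  3  2  2  2  1
Best peak at i=10 (value 21): inc=6, dec=2, length 6+2−1 = 7.

7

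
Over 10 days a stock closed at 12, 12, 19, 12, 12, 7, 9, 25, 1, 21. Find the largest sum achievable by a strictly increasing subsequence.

Let S[i] be the best sum of a strictly increasing subsequence ending at i:
i:      1  2  3  4  5  6  7  8  9 10
a[i]:  12 12 19 12 12  7  9 25  1 21
S:     12 12 31 12 12  7 16 56  1 52
Maximum is 56 (e.g. 12 + 19 + 25).

56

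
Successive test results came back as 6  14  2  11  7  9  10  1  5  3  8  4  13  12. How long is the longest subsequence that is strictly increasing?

5

Let dp[i] be the length of the longest such subsequence ending at index i:
i:      1  2  3  4  5  6  7  8  9 10 11 12 13 14
a[i]:   6 14  2 11  7  9 10  1  5  3  8  4 13 12
dp:     1  2  1  2  2  3  4  1  2  2  3  3  5  5
Maximum dp value is 5.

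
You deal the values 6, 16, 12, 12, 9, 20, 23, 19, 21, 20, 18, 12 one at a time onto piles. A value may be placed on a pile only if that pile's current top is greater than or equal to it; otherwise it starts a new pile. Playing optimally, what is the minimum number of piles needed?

4

Place each on the leftmost legal pile:
6 → new pile 1 (tops now [6])
16 → new pile 2 (tops now [6, 16])
12 → pile 2 (tops now [6, 12])
12 → pile 2 (tops now [6, 12])
9 → pile 2 (tops now [6, 9])
20 → new pile 3 (tops now [6, 9, 20])
23 → new pile 4 (tops now [6, 9, 20, 23])
19 → pile 3 (tops now [6, 9, 19, 23])
21 → pile 4 (tops now [6, 9, 19, 21])
20 → pile 4 (tops now [6, 9, 19, 20])
18 → pile 3 (tops now [6, 9, 18, 20])
12 → pile 3 (tops now [6, 9, 12, 20])
Four piles.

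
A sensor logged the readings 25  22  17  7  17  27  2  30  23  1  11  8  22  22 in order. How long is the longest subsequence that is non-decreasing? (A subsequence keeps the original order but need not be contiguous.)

4

Track the smallest tail for each achievable length (allowing ties):
25 → extends → [25]
22 → replaces 25 → [22]
17 → replaces 22 → [17]
7 → replaces 17 → [7]
17 → extends → [7, 17]
27 → extends → [7, 17, 27]
2 → replaces 7 → [2, 17, 27]
30 → extends → [2, 17, 27, 30]
23 → replaces 27 → [2, 17, 23, 30]
1 → replaces 2 → [1, 17, 23, 30]
11 → replaces 17 → [1, 11, 23, 30]
8 → replaces 11 → [1, 8, 23, 30]
22 → replaces 23 → [1, 8, 22, 30]
22 → replaces 30 → [1, 8, 22, 22]
Four tails, so the longest non-decreasing subsequence has length 4 (e.g. 17, 17, 27, 30).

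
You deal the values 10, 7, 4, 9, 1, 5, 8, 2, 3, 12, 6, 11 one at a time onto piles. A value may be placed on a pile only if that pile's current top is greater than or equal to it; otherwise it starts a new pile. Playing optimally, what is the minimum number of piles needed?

Place each on the leftmost legal pile:
10 → new pile 1 (tops now [10])
7 → pile 1 (tops now [7])
4 → pile 1 (tops now [4])
9 → new pile 2 (tops now [4, 9])
1 → pile 1 (tops now [1, 9])
5 → pile 2 (tops now [1, 5])
8 → new pile 3 (tops now [1, 5, 8])
2 → pile 2 (tops now [1, 2, 8])
3 → pile 3 (tops now [1, 2, 3])
12 → new pile 4 (tops now [1, 2, 3, 12])
6 → pile 4 (tops now [1, 2, 3, 6])
11 → new pile 5 (tops now [1, 2, 3, 6, 11])
Five piles.

5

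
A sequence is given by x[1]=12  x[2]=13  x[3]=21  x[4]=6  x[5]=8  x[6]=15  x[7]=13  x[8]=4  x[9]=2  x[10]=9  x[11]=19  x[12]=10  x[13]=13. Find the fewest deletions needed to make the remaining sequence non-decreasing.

Fewest deletions = n − (longest non-decreasing subsequence).
i:      1  2  3  4  5  6  7  8  9 10 11 12 13
x[i]:  12 13 21  6  8 15 13  4  2  9 19 10 13
dp:     1  2  3  1  2  3  3  1  1  3  4  4  5
max dp = 5, so deletions = 13 − 5 = 8.

8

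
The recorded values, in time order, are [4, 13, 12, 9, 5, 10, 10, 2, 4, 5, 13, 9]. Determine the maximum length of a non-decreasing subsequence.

5

Track the smallest tail for each achievable length (allowing ties):
4 → extends → [4]
13 → extends → [4, 13]
12 → replaces 13 → [4, 12]
9 → replaces 12 → [4, 9]
5 → replaces 9 → [4, 5]
10 → extends → [4, 5, 10]
10 → extends → [4, 5, 10, 10]
2 → replaces 4 → [2, 5, 10, 10]
4 → replaces 5 → [2, 4, 10, 10]
5 → replaces 10 → [2, 4, 5, 10]
13 → extends → [2, 4, 5, 10, 13]
9 → replaces 10 → [2, 4, 5, 9, 13]
Five tails, so the longest non-decreasing subsequence has length 5 (e.g. 4, 9, 10, 10, 13).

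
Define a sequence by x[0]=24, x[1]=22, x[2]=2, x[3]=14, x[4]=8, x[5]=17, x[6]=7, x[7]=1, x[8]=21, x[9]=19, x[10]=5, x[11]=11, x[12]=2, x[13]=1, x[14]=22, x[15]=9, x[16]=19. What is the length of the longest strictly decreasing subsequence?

8

Let dp[i] be the longest strictly decreasing subsequence ending at i:
i:      0  1  2  3  4  5  6  7  8  9 10 11 12 13 14 15 16
x[i]:  24 22  2 14  8 17  7  1 21 19  5 11  2  1 22  9 19
dp:     1  2  3  3  4  3  5  6  3  4  6  5  7  8  2  6  4
Maximum is 8.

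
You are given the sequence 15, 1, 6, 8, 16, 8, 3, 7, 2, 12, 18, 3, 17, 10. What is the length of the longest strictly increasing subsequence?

5

Track the smallest tail for each achievable length (strict):
15 → extends → [15]
1 → replaces 15 → [1]
6 → extends → [1, 6]
8 → extends → [1, 6, 8]
16 → extends → [1, 6, 8, 16]
8 → already a tail → [1, 6, 8, 16]
3 → replaces 6 → [1, 3, 8, 16]
7 → replaces 8 → [1, 3, 7, 16]
2 → replaces 3 → [1, 2, 7, 16]
12 → replaces 16 → [1, 2, 7, 12]
18 → extends → [1, 2, 7, 12, 18]
3 → replaces 7 → [1, 2, 3, 12, 18]
17 → replaces 18 → [1, 2, 3, 12, 17]
10 → replaces 12 → [1, 2, 3, 10, 17]
Five tails, so the longest strictly increasing subsequence has length 5 (e.g. 1, 6, 8, 16, 18).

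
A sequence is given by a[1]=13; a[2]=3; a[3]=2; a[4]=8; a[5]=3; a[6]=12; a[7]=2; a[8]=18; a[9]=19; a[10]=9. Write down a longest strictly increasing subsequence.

Patience tails give the LIS length; then backtrack through the dp parents:
13 → extends → [13]
3 → replaces 13 → [3]
2 → replaces 3 → [2]
8 → extends → [2, 8]
3 → replaces 8 → [2, 3]
12 → extends → [2, 3, 12]
2 → already a tail → [2, 3, 12]
18 → extends → [2, 3, 12, 18]
19 → extends → [2, 3, 12, 18, 19]
9 → replaces 12 → [2, 3, 9, 18, 19]
Length 5; one witness is 3, 8, 12, 18, 19.

3, 8, 12, 18, 19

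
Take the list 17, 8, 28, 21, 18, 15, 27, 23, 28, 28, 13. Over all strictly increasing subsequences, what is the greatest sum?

Let S[i] be the best sum of a strictly increasing subsequence ending at i:
i:      1  2  3  4  5  6  7  8  9 10 11
a[i]:  17  8 28 21 18 15 27 23 28 28 13
S:     17  8 45 38 35 23 65 61 93 93 21
Maximum is 93 (e.g. 17 + 21 + 27 + 28).

93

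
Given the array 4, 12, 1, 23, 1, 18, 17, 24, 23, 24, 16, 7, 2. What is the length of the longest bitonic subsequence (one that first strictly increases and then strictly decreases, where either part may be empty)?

inc[i] = longest strictly increasing subsequence ending at i; dec[i] = longest strictly decreasing subsequence starting at i:
i:      1  2  3  4  5  6  7  8  9 10 11 12 13
a[i]:   4 12  1 23  1 18 17 24 23 24 16  7  2
inc:    1  2  1  3  1  3  3  4  4  5  3  2  2
dec:    2  3  1  6  1  5  4  5  4  4  3  2  1
Best peak at i=4 (value 23): inc=3, dec=6, length 3+6−1 = 8.

8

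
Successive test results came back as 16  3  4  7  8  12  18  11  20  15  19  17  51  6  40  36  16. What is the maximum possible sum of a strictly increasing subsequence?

Let S[i] be the best sum of a strictly increasing subsequence ending at i:
i:       1   2   3   4   5   6   7   8   9  10  11  12  13  14  15  16  17
a[i]:   16   3   4   7   8  12  18  11  20  15  19  17  51   6  40  36  16
S:      16   3   7  14  22  34  52  33  72  49  71  66 123  13 112 108  65
Maximum is 123 (e.g. 3 + 4 + 7 + 8 + 12 + 18 + 20 + 51).

123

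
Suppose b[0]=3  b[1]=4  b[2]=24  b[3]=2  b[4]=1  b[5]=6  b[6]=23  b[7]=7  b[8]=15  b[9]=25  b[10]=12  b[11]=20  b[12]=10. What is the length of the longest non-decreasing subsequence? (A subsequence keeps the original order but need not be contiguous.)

6

Track the smallest tail for each achievable length (allowing ties):
3 → extends → [3]
4 → extends → [3, 4]
24 → extends → [3, 4, 24]
2 → replaces 3 → [2, 4, 24]
1 → replaces 2 → [1, 4, 24]
6 → replaces 24 → [1, 4, 6]
23 → extends → [1, 4, 6, 23]
7 → replaces 23 → [1, 4, 6, 7]
15 → extends → [1, 4, 6, 7, 15]
25 → extends → [1, 4, 6, 7, 15, 25]
12 → replaces 15 → [1, 4, 6, 7, 12, 25]
20 → replaces 25 → [1, 4, 6, 7, 12, 20]
10 → replaces 12 → [1, 4, 6, 7, 10, 20]
Six tails, so the longest non-decreasing subsequence has length 6 (e.g. 3, 4, 6, 7, 15, 25).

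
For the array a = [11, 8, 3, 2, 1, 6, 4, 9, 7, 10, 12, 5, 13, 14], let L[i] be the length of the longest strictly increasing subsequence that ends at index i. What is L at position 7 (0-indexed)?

3

dp[i] = 1 + max{dp[j] : j<i, a[j]<a[i]} (or 1 if no such j):
i:      0  1  2  3  4  5  6  7  8  9 10 11 12 13
a[i]:  11  8  3  2  1  6  4  9  7 10 12  5 13 14
dp:     1  1  1  1  1  2  2  3  3  4  5  3  6  7
At index 7 the value is 3.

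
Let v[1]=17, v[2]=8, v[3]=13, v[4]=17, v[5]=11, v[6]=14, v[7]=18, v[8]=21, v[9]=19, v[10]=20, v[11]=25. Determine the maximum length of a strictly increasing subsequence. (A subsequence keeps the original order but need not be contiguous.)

7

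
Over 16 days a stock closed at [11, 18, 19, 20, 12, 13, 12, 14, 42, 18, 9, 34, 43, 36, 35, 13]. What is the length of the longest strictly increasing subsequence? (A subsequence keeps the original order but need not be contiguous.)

Track the smallest tail for each achievable length (strict):
11 → extends → [11]
18 → extends → [11, 18]
19 → extends → [11, 18, 19]
20 → extends → [11, 18, 19, 20]
12 → replaces 18 → [11, 12, 19, 20]
13 → replaces 19 → [11, 12, 13, 20]
12 → already a tail → [11, 12, 13, 20]
14 → replaces 20 → [11, 12, 13, 14]
42 → extends → [11, 12, 13, 14, 42]
18 → replaces 42 → [11, 12, 13, 14, 18]
9 → replaces 11 → [9, 12, 13, 14, 18]
34 → extends → [9, 12, 13, 14, 18, 34]
43 → extends → [9, 12, 13, 14, 18, 34, 43]
36 → replaces 43 → [9, 12, 13, 14, 18, 34, 36]
35 → replaces 36 → [9, 12, 13, 14, 18, 34, 35]
13 → already a tail → [9, 12, 13, 14, 18, 34, 35]
Seven tails, so the longest strictly increasing subsequence has length 7 (e.g. 11, 12, 13, 14, 18, 34, 43).

7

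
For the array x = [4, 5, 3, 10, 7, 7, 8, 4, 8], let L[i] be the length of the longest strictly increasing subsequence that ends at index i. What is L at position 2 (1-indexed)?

dp[i] = 1 + max{dp[j] : j<i, x[j]<x[i]} (or 1 if no such j):
i:      1  2  3  4  5  6  7  8  9
x[i]:   4  5  3 10  7  7  8  4  8
dp:     1  2  1  3  3  3  4  2  4
At index 2 the value is 2.

2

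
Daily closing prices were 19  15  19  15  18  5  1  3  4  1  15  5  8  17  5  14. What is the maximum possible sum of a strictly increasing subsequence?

Let S[i] be the best sum of a strictly increasing subsequence ending at i:
i:      1  2  3  4  5  6  7  8  9 10 11 12 13 14 15 16
a[i]:  19 15 19 15 18  5  1  3  4  1 15  5  8 17  5 14
S:     19 15 34 15 33  5  1  4  8  1 23 13 21 40 13 35
Maximum is 40 (e.g. 1 + 3 + 4 + 15 + 17).

40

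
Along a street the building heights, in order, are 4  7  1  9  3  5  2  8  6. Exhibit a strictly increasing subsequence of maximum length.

Patience tails give the LIS length; then backtrack through the dp parents:
4 → extends → [4]
7 → extends → [4, 7]
1 → replaces 4 → [1, 7]
9 → extends → [1, 7, 9]
3 → replaces 7 → [1, 3, 9]
5 → replaces 9 → [1, 3, 5]
2 → replaces 3 → [1, 2, 5]
8 → extends → [1, 2, 5, 8]
6 → replaces 8 → [1, 2, 5, 6]
Length 4; one witness is 1, 3, 5, 8.

1, 3, 5, 8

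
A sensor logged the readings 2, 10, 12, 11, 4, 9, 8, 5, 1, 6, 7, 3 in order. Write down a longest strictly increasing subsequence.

Patience tails give the LIS length; then backtrack through the dp parents:
2 → extends → [2]
10 → extends → [2, 10]
12 → extends → [2, 10, 12]
11 → replaces 12 → [2, 10, 11]
4 → replaces 10 → [2, 4, 11]
9 → replaces 11 → [2, 4, 9]
8 → replaces 9 → [2, 4, 8]
5 → replaces 8 → [2, 4, 5]
1 → replaces 2 → [1, 4, 5]
6 → extends → [1, 4, 5, 6]
7 → extends → [1, 4, 5, 6, 7]
3 → replaces 4 → [1, 3, 5, 6, 7]
Length 5; one witness is 2, 4, 5, 6, 7.

2, 4, 5, 6, 7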